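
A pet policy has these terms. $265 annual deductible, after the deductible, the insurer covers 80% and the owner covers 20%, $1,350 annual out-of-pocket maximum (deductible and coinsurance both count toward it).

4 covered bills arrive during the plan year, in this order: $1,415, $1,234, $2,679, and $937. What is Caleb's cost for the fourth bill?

Bill 1, $1,415: deductible takes $265, $1,150 remains; coinsurance $1,150 × 20% = $230. Cost to owner: $495. OOP to date $495.
Bill 2, $1,234: deductible met; 20% of $1,234 = $246.80. Owner owes $246.80 (running OOP $741.80).
Bill 3, $2,679: deductible already satisfied, so owner's share is 20% × $2,679 = $535.80. Cost to owner: $535.80. OOP to date $1,277.60.
Bill 4, $937: deductible met; 20% of $937 = $187.40. Adding that to $1,277.60 gives $1,465, past the $1,350 cap; owner pays only $1,350 − $1,277.60 = $72.40.

$72.40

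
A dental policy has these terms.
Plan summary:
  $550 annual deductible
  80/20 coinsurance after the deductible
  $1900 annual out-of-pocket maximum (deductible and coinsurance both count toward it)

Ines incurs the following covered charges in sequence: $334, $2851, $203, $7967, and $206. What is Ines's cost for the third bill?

$40.60

Claim 1 — $334: fully absorbed by the deductible. Patient pays $334; OOP now $334.
Claim 2 — $2851: $216 to deductible, leaving $2635; coinsurance $2635 × 20% = $527. Patient pays $743; OOP now $1077.
Claim 3 — $203: 20% coinsurance on $203 = $40.60. Patient owes $40.60 (running OOP $1117.60).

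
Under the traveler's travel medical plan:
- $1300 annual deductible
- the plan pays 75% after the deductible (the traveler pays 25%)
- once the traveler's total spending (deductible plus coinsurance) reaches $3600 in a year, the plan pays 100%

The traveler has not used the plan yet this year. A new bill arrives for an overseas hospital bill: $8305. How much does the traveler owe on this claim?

The full $1300 deductible is still open; $1300 of this bill applies to it.
That leaves $8305 − $1300 = $7005 for coinsurance.
Coinsurance: $7005 × 25% = $1751.25.
So the traveler owes $1300 + $1751.25 = $3051.25 before any cap.
Total out-of-pocket so far would be $0 + $3051.25 = $3051.25, below the $3600 cap — no reduction.

$3051.25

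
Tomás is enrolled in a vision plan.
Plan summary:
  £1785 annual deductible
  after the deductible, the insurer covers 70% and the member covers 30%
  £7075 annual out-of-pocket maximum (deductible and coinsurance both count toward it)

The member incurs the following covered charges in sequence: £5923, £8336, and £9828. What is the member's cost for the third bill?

Claim 1 (£5923): £1785 to deductible, leaving £4138; coinsurance £4138 × 30% = £1241.40. Member pays £3026.40; OOP now £3026.40.
Claim 2 (£8336): 30% coinsurance on £8336 = £2500.80. Member pays £2500.80; OOP now £5527.20.
Claim 3 (£9828): 30% coinsurance on £9828 = £2948.40. That would push OOP to £8475.60, over the £7075 cap, so member pays £7075 − £5527.20 = £1547.80.

£1547.80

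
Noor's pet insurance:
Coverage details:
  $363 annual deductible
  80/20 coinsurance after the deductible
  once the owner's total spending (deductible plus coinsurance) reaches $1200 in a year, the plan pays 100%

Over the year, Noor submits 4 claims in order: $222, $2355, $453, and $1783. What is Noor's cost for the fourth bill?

$303.60

Claim 1 ($222): entire amount goes to the deductible. Cost to owner: $222. OOP to date $222.
Claim 2 ($2355): deductible takes $141, $2214 remains; 20% of $2214 = $442.80. Cost to owner: $583.80. OOP to date $805.80.
Claim 3 ($453): deductible met; 20% of $453 = $90.60. Owner owes $90.60 (running OOP $896.40).
Claim 4 ($1783): deductible already satisfied, so owner's share is 20% × $1783 = $356.60. OOP would hit $1253 > $1200, so the cap limits the owner to $1200 − $896.40 = $303.60.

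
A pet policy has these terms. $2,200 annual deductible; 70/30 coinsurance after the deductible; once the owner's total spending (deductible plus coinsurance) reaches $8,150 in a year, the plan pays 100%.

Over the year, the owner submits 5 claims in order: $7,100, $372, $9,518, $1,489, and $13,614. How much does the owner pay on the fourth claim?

Claim 1 ($7,100): $2,200 to deductible, leaving $4,900; coinsurance $4,900 × 30% = $1,470. Cost to owner: $3,670. OOP to date $3,670.
Claim 2 ($372): 30% coinsurance on $372 = $111.60. Owner owes $111.60 (running OOP $3,781.60).
Claim 3 ($9,518): 30% coinsurance on $9,518 = $2,855.40. Owner pays $2,855.40; OOP now $6,637.
Claim 4 ($1,489): deductible met; 30% of $1,489 = $446.70. Owner owes $446.70 (running OOP $7,083.70).

$446.70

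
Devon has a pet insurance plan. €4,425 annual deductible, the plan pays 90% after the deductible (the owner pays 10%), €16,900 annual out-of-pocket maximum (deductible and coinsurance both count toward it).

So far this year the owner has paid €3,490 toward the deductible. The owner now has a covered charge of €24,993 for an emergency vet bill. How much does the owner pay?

€3,340.80

Deductible still to meet: €4,425 − €3,490 = €935.
That leaves €24,993 − €935 = €24,058 for coinsurance.
Owner's 10% share of €24,058 is €2,405.80.
Owner responsibility before any cap: €935 + €2,405.80 = €3,340.80.
Total out-of-pocket so far would be €3,490 + €3,340.80 = €6,830.80, below the €16,900 cap — no reduction.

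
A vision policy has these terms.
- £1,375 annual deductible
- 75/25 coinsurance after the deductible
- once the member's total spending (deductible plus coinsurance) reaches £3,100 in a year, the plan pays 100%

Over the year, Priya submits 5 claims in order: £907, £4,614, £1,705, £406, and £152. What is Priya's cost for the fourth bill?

£101.50

Bill 1, £907: fully absorbed by the deductible. Member pays £907; OOP now £907.
Bill 2, £4,614: deductible takes £468, £4,146 remains; member's 25% is £1,036.50. Cost to member: £1,504.50. OOP to date £2,411.50.
Bill 3, £1,705: 25% coinsurance on £1,705 = £426.25. Member pays £426.25; OOP now £2,837.75.
Bill 4, £406: deductible already satisfied, so member's share is 25% × £406 = £101.50. Cost to member: £101.50. OOP to date £2,939.25.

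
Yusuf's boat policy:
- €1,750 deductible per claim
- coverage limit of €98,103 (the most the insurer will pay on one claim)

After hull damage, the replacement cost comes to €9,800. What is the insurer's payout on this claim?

€8,050

After the deductible, €9,800 − €1,750 = €8,050 remains.
€8,050 is within the €98,103 limit, so the insurer pays €8,050.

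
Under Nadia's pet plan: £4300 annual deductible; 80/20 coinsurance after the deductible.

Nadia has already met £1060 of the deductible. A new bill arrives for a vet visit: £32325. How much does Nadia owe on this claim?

£1060 of the £4300 deductible is already met, leaving £3240.
That leaves £32325 − £3240 = £29085 for coinsurance.
20% of £29085 = £5817 falls to the owner.
Owner responsibility: £3240 + £5817 = £9057.

£9057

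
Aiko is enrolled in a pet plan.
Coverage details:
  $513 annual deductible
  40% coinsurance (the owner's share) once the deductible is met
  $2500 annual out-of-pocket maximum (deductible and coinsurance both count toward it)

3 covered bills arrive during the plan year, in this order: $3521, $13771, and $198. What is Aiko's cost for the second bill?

$783.80

Claim 1 ($3521): deductible takes $513, $3008 remains; coinsurance $3008 × 40% = $1203.20. Cost to owner: $1716.20. OOP to date $1716.20.
Claim 2 ($13771): 40% coinsurance on $13771 = $5508.40. Adding that to $1716.20 gives $7224.60, past the $2500 cap; owner pays only $2500 − $1716.20 = $783.80.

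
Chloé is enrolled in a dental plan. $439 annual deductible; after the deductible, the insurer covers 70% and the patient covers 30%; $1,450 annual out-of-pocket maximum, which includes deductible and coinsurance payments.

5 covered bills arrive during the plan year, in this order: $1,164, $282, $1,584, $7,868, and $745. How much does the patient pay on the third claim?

Claim 1 — $1,164: $439 finishes the deductible; $725 goes to coinsurance; coinsurance $725 × 30% = $217.50. Patient owes $656.50 (running OOP $656.50).
Claim 2 — $282: deductible met; 30% of $282 = $84.60. Patient owes $84.60 (running OOP $741.10).
Claim 3 — $1,584: 30% coinsurance on $1,584 = $475.20. Patient pays $475.20; OOP now $1,216.30.

$475.20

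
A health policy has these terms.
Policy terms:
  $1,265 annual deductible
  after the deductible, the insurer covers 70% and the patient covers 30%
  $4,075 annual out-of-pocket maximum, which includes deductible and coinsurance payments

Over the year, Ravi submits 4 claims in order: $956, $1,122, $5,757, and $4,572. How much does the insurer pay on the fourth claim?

#1 ($956): all of it applies to the deductible. Cost to patient: $956. OOP to date $956. Insurer: $956 − $956 = $0.
#2 ($1,122): $309 to deductible, leaving $813; patient's 30% is $243.90. Patient owes $552.90 (running OOP $1,508.90). Plan pays $1,122 − $552.90 = $569.10.
#3 ($5,757): 30% coinsurance on $5,757 = $1,727.10. Cost to patient: $1,727.10. OOP to date $3,236. Insurer: $5,757 − $1,727.10 = $4,029.90.
#4 ($4,572): deductible already satisfied, so patient's share is 30% × $4,572 = $1,371.60. Adding that to $3,236 gives $4,607.60, past the $4,075 cap; patient pays only $4,075 − $3,236 = $839. Plan pays $4,572 − $839 = $3,733.

$3,733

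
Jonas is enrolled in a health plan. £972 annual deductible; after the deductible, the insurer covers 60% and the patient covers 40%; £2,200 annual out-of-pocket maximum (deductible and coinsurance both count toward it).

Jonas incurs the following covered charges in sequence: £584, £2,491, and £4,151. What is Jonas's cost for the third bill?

£386.80

Claim 1 — £584: entire amount goes to the deductible. Patient pays £584; OOP now £584.
Claim 2 — £2,491: £388 finishes the deductible; £2,103 goes to coinsurance; 40% of £2,103 = £841.20. Patient pays £1,229.20; OOP now £1,813.20.
Claim 3 — £4,151: deductible met; 40% of £4,151 = £1,660.40. That would push OOP to £3,473.60, over the £2,200 cap, so patient pays £2,200 − £1,813.20 = £386.80.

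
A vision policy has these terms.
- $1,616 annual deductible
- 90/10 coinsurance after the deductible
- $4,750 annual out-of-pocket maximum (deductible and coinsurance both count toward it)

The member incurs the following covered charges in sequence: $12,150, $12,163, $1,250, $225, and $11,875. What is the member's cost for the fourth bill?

Claim 1 ($12,150): $1,616 to deductible, leaving $10,534; 10% of $10,534 = $1,053.40. Member owes $2,669.40 (running OOP $2,669.40).
Claim 2 ($12,163): 10% coinsurance on $12,163 = $1,216.30. Cost to member: $1,216.30. OOP to date $3,885.70.
Claim 3 ($1,250): 10% coinsurance on $1,250 = $125. Cost to member: $125. OOP to date $4,010.70.
Claim 4 ($225): deductible already satisfied, so member's share is 10% × $225 = $22.50. Member owes $22.50 (running OOP $4,033.20).

$22.50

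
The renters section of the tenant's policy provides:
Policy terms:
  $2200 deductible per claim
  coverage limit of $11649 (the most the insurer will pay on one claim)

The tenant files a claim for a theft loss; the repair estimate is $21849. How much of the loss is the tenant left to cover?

Less the $2200 deductible: $21849 − $2200 = $19649.
The $11649 per-incident cap binds; insurer pays $11649.
Tenant's share is the uncovered remainder: $21849 − $11649 = $10200.

$10200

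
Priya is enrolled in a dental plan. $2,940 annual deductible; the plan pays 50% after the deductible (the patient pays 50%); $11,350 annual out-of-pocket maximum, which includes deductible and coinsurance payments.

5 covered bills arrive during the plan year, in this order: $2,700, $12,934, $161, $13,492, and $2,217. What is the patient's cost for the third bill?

Bill 1, $2,700: entire amount goes to the deductible. Patient pays $2,700; OOP now $2,700.
Bill 2, $12,934: deductible takes $240, $12,694 remains; coinsurance $12,694 × 50% = $6,347. Patient owes $6,587 (running OOP $9,287).
Bill 3, $161: 50% coinsurance on $161 = $80.50. Patient pays $80.50; OOP now $9,367.50.

$80.50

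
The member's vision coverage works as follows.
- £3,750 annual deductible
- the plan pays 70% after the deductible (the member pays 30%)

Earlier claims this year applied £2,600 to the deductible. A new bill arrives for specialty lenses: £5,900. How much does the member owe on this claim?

£2,575

£2,600 of the £3,750 deductible is already met, leaving £1,150.
The remaining £4,750 (= £5,900 − £1,150) moves to coinsurance.
30% of £4,750 = £1,425 falls to the member.
Member responsibility: £1,150 + £1,425 = £2,575.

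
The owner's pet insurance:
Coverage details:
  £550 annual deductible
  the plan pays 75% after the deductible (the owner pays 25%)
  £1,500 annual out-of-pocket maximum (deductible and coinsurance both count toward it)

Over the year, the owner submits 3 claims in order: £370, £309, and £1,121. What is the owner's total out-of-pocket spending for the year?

Claim 1 (£370): entire amount goes to the deductible. Cost to owner: £370. OOP to date £370.
Claim 2 (£309): deductible takes £180, £129 remains; 25% of £129 = £32.25. Owner pays £212.25; OOP now £582.25.
Claim 3 (£1,121): 25% coinsurance on £1,121 = £280.25. Owner owes £280.25 (running OOP £862.50).
Summing the owner's payments: £370 + £212.25 + £280.25 = £862.50.

£862.50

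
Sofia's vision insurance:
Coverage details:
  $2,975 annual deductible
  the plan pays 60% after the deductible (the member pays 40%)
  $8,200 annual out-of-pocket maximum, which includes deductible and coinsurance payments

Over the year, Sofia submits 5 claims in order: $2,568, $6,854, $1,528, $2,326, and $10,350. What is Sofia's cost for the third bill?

$611.20

Claim 1 ($2,568): all of it applies to the deductible. Cost to member: $2,568. OOP to date $2,568.
Claim 2 ($6,854): $407 finishes the deductible; $6,447 goes to coinsurance; 40% of $6,447 = $2,578.80. Member pays $2,985.80; OOP now $5,553.80.
Claim 3 ($1,528): deductible met; 40% of $1,528 = $611.20. Cost to member: $611.20. OOP to date $6,165.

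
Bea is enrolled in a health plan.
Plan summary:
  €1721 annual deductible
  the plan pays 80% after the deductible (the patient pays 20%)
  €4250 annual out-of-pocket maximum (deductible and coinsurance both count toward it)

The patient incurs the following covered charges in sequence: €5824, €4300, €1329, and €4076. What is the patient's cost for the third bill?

Claim 1 (€5824): €1721 finishes the deductible; €4103 goes to coinsurance; coinsurance €4103 × 20% = €820.60. Cost to patient: €2541.60. OOP to date €2541.60.
Claim 2 (€4300): 20% coinsurance on €4300 = €860. Patient pays €860; OOP now €3401.60.
Claim 3 (€1329): deductible met; 20% of €1329 = €265.80. Patient owes €265.80 (running OOP €3667.40).

€265.80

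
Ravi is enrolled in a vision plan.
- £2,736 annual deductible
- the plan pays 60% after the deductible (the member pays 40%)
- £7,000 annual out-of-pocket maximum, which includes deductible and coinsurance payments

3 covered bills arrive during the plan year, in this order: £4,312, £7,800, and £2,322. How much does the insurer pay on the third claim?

Claim 1 (£4,312): deductible takes £2,736, £1,576 remains; 40% of £1,576 = £630.40. Cost to member: £3,366.40. OOP to date £3,366.40. Insurer: £4,312 − £3,366.40 = £945.60.
Claim 2 (£7,800): deductible already satisfied, so member's share is 40% × £7,800 = £3,120. Member owes £3,120 (running OOP £6,486.40). Insurer: £7,800 − £3,120 = £4,680.
Claim 3 (£2,322): 40% coinsurance on £2,322 = £928.80. OOP would hit £7,415.20 > £7,000, so the cap limits the member to £7,000 − £6,486.40 = £513.60. Plan pays £2,322 − £513.60 = £1,808.40.

£1,808.40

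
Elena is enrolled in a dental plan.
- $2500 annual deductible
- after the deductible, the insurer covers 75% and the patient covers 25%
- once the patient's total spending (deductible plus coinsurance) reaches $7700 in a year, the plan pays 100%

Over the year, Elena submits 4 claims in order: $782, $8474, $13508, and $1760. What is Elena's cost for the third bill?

$3377

#1 ($782): fully absorbed by the deductible. Patient owes $782 (running OOP $782).
#2 ($8474): deductible takes $1718, $6756 remains; patient's 25% is $1689. Patient owes $3407 (running OOP $4189).
#3 ($13508): deductible met; 25% of $13508 = $3377. Patient owes $3377 (running OOP $7566).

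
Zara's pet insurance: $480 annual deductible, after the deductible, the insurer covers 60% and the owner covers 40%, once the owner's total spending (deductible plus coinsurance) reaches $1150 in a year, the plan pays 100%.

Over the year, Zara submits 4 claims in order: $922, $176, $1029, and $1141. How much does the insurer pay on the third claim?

Bill 1, $922: deductible takes $480, $442 remains; 40% of $442 = $176.80. Cost to owner: $656.80. OOP to date $656.80. Insurer: $922 − $656.80 = $265.20.
Bill 2, $176: 40% coinsurance on $176 = $70.40. Owner pays $70.40; OOP now $727.20. Plan pays $176 − $70.40 = $105.60.
Bill 3, $1029: deductible met; 40% of $1029 = $411.60. Cost to owner: $411.60. OOP to date $1138.80. Insurer: $1029 − $411.60 = $617.40.

$617.40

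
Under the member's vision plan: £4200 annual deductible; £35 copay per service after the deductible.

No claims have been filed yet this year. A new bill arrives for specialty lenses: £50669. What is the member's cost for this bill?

Nothing has been paid toward the £4200 deductible, so the first £4200 of this charge is applied there.
That leaves £50669 − £4200 = £46469 for the copay.
Copay on this service: £35.
Member responsibility: £4200 + £35 = £4235.

£4235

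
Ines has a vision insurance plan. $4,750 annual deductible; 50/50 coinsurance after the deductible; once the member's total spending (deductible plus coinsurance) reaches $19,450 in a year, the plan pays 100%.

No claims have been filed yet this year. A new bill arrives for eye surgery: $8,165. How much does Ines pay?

The full $4,750 deductible is still open; $4,750 of this bill applies to it.
That leaves $8,165 − $4,750 = $3,415 for coinsurance.
Coinsurance: $3,415 × 50% = $1,707.50.
That puts the member's cost at $4,750 + $1,707.50 = $6,457.50 before any cap.
Cumulative spending $0 + $6,457.50 = $6,457.50 stays under the $19,450 maximum.

$6,457.50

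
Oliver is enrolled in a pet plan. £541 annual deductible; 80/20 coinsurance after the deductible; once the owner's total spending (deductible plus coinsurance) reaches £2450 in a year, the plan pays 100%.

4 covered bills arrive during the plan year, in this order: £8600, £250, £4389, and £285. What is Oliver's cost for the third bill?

Claim 1 — £8600: deductible takes £541, £8059 remains; owner's 20% is £1611.80. Cost to owner: £2152.80. OOP to date £2152.80.
Claim 2 — £250: deductible met; 20% of £250 = £50. Owner owes £50 (running OOP £2202.80).
Claim 3 — £4389: 20% coinsurance on £4389 = £877.80. That would push OOP to £3080.60, over the £2450 cap, so owner pays £2450 − £2202.80 = £247.20.

£247.20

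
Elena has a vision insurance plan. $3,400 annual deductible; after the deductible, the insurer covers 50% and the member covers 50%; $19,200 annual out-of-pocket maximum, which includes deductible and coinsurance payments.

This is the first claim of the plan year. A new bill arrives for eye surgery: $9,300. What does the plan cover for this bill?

$2,950

The full $3,400 deductible is still open; $3,400 of this bill applies to it.
After the $3,400 deductible portion, $9,300 − $3,400 = $5,900 is subject to coinsurance.
50% of $5,900 = $2,950 falls to the member.
So the member owes $3,400 + $2,950 = $6,350 before any cap.
Total out-of-pocket so far would be $0 + $6,350 = $6,350, below the $19,200 cap — no reduction.
The plan picks up $9,300 − $6,350 = $2,950.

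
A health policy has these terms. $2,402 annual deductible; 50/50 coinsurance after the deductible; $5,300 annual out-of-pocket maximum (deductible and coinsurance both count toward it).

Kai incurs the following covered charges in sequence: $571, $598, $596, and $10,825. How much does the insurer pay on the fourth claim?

Bill 1, $571: entire amount goes to the deductible. Patient pays $571; OOP now $571. Insurer: $571 − $571 = $0.
Bill 2, $598: fully absorbed by the deductible. Patient owes $598 (running OOP $1,169). Plan pays $598 − $598 = $0.
Bill 3, $596: all of it applies to the deductible. Patient pays $596; OOP now $1,765. Insurer: $596 − $596 = $0.
Bill 4, $10,825: $637 to deductible, leaving $10,188; 50% of $10,188 = $5,094. Claim cost before the cap: $637 + $5,094 = $5,731. Adding that to $1,765 gives $7,496, past the $5,300 cap; patient pays only $5,300 − $1,765 = $3,535. Plan pays $10,825 − $3,535 = $7,290.

$7,290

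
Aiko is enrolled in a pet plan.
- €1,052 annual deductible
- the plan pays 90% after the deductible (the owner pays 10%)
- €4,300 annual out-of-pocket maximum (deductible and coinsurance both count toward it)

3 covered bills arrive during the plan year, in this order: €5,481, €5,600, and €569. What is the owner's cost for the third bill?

Bill 1, €5,481: €1,052 finishes the deductible; €4,429 goes to coinsurance; owner's 10% is €442.90. Owner pays €1,494.90; OOP now €1,494.90.
Bill 2, €5,600: deductible met; 10% of €5,600 = €560. Cost to owner: €560. OOP to date €2,054.90.
Bill 3, €569: deductible already satisfied, so owner's share is 10% × €569 = €56.90. Owner pays €56.90; OOP now €2,111.80.

€56.90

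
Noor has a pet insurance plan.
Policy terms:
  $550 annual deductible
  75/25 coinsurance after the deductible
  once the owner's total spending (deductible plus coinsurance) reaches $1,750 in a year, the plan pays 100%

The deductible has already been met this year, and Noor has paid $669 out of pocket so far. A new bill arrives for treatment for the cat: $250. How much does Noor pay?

With the deductible met, the entire $250 is subject to coinsurance.
Coinsurance: $250 × 25% = $62.50.
Total out-of-pocket so far would be $669 + $62.50 = $731.50, below the $1,750 cap — no reduction.

$62.50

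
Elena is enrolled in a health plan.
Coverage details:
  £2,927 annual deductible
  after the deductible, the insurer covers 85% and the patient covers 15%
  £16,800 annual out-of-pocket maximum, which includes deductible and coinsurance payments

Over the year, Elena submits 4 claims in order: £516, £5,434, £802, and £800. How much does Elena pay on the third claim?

£120.30

Claim 1 (£516): entire amount goes to the deductible. Patient pays £516; OOP now £516.
Claim 2 (£5,434): deductible takes £2,411, £3,023 remains; 15% of £3,023 = £453.45. Patient owes £2,864.45 (running OOP £3,380.45).
Claim 3 (£802): deductible already satisfied, so patient's share is 15% × £802 = £120.30. Patient owes £120.30 (running OOP £3,500.75).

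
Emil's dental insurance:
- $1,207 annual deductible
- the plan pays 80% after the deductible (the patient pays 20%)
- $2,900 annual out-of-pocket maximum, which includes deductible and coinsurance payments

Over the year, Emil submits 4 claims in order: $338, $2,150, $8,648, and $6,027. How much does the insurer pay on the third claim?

$7,211.20

Claim 1 — $338: entire amount goes to the deductible. Cost to patient: $338. OOP to date $338. Insurer: $338 − $338 = $0.
Claim 2 — $2,150: $869 to deductible, leaving $1,281; 20% of $1,281 = $256.20. Cost to patient: $1,125.20. OOP to date $1,463.20. Insurer: $2,150 − $1,125.20 = $1,024.80.
Claim 3 — $8,648: deductible met; 20% of $8,648 = $1,729.60. OOP would hit $3,192.80 > $2,900, so the cap limits the patient to $2,900 − $1,463.20 = $1,436.80. Plan pays $8,648 − $1,436.80 = $7,211.20.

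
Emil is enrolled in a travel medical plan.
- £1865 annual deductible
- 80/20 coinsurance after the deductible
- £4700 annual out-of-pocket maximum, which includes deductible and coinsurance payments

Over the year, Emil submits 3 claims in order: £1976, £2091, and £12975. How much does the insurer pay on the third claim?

£10580.40

Claim 1 — £1976: deductible takes £1865, £111 remains; 20% of £111 = £22.20. Traveler owes £1887.20 (running OOP £1887.20). Plan pays £1976 − £1887.20 = £88.80.
Claim 2 — £2091: 20% coinsurance on £2091 = £418.20. Traveler pays £418.20; OOP now £2305.40. Plan pays £2091 − £418.20 = £1672.80.
Claim 3 — £12975: 20% coinsurance on £12975 = £2595. Adding that to £2305.40 gives £4900.40, past the £4700 cap; traveler pays only £4700 − £2305.40 = £2394.60. Insurer: £12975 − £2394.60 = £10580.40.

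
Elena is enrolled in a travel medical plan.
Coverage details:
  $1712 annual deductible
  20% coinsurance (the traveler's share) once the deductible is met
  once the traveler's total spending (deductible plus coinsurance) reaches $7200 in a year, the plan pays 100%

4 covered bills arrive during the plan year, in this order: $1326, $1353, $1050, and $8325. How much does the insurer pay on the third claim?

Claim 1 — $1326: fully absorbed by the deductible. Cost to traveler: $1326. OOP to date $1326. Insurer: $1326 − $1326 = $0.
Claim 2 — $1353: $386 to deductible, leaving $967; traveler's 20% is $193.40. Traveler owes $579.40 (running OOP $1905.40). Insurer: $1353 − $579.40 = $773.60.
Claim 3 — $1050: deductible met; 20% of $1050 = $210. Traveler owes $210 (running OOP $2115.40). Plan pays $1050 − $210 = $840.

$840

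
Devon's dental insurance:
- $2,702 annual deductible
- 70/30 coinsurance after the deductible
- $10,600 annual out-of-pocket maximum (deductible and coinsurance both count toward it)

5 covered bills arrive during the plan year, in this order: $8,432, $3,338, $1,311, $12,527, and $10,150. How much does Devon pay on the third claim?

#1 ($8,432): $2,702 to deductible, leaving $5,730; coinsurance $5,730 × 30% = $1,719. Patient owes $4,421 (running OOP $4,421).
#2 ($3,338): deductible already satisfied, so patient's share is 30% × $3,338 = $1,001.40. Cost to patient: $1,001.40. OOP to date $5,422.40.
#3 ($1,311): 30% coinsurance on $1,311 = $393.30. Cost to patient: $393.30. OOP to date $5,815.70.

$393.30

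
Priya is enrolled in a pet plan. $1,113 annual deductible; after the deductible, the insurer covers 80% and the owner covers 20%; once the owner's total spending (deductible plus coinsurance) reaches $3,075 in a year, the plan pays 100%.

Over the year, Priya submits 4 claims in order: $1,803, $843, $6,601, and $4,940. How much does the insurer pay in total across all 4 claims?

#1 ($1,803): $1,113 finishes the deductible; $690 goes to coinsurance; owner's 20% is $138. Cost to owner: $1,251. OOP to date $1,251. Plan pays $1,803 − $1,251 = $552.
#2 ($843): 20% coinsurance on $843 = $168.60. Owner owes $168.60 (running OOP $1,419.60). Insurer: $843 − $168.60 = $674.40.
#3 ($6,601): deductible already satisfied, so owner's share is 20% × $6,601 = $1,320.20. Owner owes $1,320.20 (running OOP $2,739.80). Insurer: $6,601 − $1,320.20 = $5,280.80.
#4 ($4,940): 20% coinsurance on $4,940 = $988. Adding that to $2,739.80 gives $3,727.80, past the $3,075 cap; owner pays only $3,075 − $2,739.80 = $335.20. Insurer: $4,940 − $335.20 = $4,604.80.
Insurer total = bills − owner's total = $14,187 − $3,075 = $11,112.

$11,112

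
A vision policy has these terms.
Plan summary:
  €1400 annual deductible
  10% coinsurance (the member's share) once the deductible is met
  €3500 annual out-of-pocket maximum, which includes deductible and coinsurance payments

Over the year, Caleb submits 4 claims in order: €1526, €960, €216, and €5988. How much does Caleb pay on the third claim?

€21.60

Bill 1, €1526: €1400 to deductible, leaving €126; 10% of €126 = €12.60. Member owes €1412.60 (running OOP €1412.60).
Bill 2, €960: 10% coinsurance on €960 = €96. Member owes €96 (running OOP €1508.60).
Bill 3, €216: 10% coinsurance on €216 = €21.60. Member owes €21.60 (running OOP €1530.20).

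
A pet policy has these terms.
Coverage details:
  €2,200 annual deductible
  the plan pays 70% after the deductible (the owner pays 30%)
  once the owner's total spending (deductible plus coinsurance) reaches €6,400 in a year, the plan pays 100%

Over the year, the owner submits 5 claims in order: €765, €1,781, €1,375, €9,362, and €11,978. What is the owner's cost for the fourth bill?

#1 (€765): all of it applies to the deductible. Owner pays €765; OOP now €765.
#2 (€1,781): deductible takes €1,435, €346 remains; owner's 30% is €103.80. Owner pays €1,538.80; OOP now €2,303.80.
#3 (€1,375): deductible met; 30% of €1,375 = €412.50. Owner owes €412.50 (running OOP €2,716.30).
#4 (€9,362): deductible met; 30% of €9,362 = €2,808.60. Owner pays €2,808.60; OOP now €5,524.90.

€2,808.60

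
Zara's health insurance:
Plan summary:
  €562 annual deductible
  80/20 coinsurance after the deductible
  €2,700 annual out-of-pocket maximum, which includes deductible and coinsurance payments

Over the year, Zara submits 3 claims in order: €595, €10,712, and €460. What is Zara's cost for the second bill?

Claim 1 — €595: €562 finishes the deductible; €33 goes to coinsurance; 20% of €33 = €6.60. Patient pays €568.60; OOP now €568.60.
Claim 2 — €10,712: deductible met; 20% of €10,712 = €2,142.40. Adding that to €568.60 gives €2,711, past the €2,700 cap; patient pays only €2,700 − €568.60 = €2,131.40.

€2,131.40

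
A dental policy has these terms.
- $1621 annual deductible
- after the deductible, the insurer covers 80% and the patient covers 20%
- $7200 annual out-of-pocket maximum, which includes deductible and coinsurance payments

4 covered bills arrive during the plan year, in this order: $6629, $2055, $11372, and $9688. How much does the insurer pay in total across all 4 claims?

Claim 1 ($6629): deductible takes $1621, $5008 remains; coinsurance $5008 × 20% = $1001.60. Patient pays $2622.60; OOP now $2622.60. Plan pays $6629 − $2622.60 = $4006.40.
Claim 2 ($2055): deductible already satisfied, so patient's share is 20% × $2055 = $411. Patient owes $411 (running OOP $3033.60). Insurer: $2055 − $411 = $1644.
Claim 3 ($11372): deductible already satisfied, so patient's share is 20% × $11372 = $2274.40. Patient owes $2274.40 (running OOP $5308). Insurer: $11372 − $2274.40 = $9097.60.
Claim 4 ($9688): deductible met; 20% of $9688 = $1937.60. That would push OOP to $7245.60, over the $7200 cap, so patient pays $7200 − $5308 = $1892. Plan pays $9688 − $1892 = $7796.
Insurer total: $4006.40 + $1644 + $9097.60 + $7796 = $22544.

$22544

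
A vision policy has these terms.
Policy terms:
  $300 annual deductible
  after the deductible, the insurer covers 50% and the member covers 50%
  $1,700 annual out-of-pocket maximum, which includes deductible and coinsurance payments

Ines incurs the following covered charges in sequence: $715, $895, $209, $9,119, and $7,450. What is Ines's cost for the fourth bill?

$640.50

Claim 1 ($715): $300 to deductible, leaving $415; member's 50% is $207.50. Cost to member: $507.50. OOP to date $507.50.
Claim 2 ($895): deductible met; 50% of $895 = $447.50. Member owes $447.50 (running OOP $955).
Claim 3 ($209): deductible already satisfied, so member's share is 50% × $209 = $104.50. Member owes $104.50 (running OOP $1,059.50).
Claim 4 ($9,119): deductible already satisfied, so member's share is 50% × $9,119 = $4,559.50. That would push OOP to $5,619, over the $1,700 cap, so member pays $1,700 − $1,059.50 = $640.50.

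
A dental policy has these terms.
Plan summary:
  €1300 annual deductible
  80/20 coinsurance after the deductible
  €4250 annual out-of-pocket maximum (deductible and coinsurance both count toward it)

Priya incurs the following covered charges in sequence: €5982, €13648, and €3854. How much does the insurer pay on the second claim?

Claim 1 (€5982): €1300 finishes the deductible; €4682 goes to coinsurance; patient's 20% is €936.40. Patient pays €2236.40; OOP now €2236.40. Plan pays €5982 − €2236.40 = €3745.60.
Claim 2 (€13648): 20% coinsurance on €13648 = €2729.60. That would push OOP to €4966, over the €4250 cap, so patient pays €4250 − €2236.40 = €2013.60. Insurer: €13648 − €2013.60 = €11634.40.

€11634.40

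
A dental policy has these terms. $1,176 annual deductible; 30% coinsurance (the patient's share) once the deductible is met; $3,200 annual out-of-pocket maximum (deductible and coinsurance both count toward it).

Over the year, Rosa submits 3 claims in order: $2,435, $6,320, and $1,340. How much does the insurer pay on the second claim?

$4,673.70

Claim 1 — $2,435: $1,176 to deductible, leaving $1,259; 30% of $1,259 = $377.70. Cost to patient: $1,553.70. OOP to date $1,553.70. Insurer: $2,435 − $1,553.70 = $881.30.
Claim 2 — $6,320: deductible already satisfied, so patient's share is 30% × $6,320 = $1,896. OOP would hit $3,449.70 > $3,200, so the cap limits the patient to $3,200 − $1,553.70 = $1,646.30. Insurer: $6,320 − $1,646.30 = $4,673.70.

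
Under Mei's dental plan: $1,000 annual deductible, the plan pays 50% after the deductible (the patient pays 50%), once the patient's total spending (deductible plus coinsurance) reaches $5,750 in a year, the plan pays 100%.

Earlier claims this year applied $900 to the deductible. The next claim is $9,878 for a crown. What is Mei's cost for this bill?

Deductible still to meet: $1,000 − $900 = $100.
That leaves $9,878 − $100 = $9,778 for coinsurance.
Coinsurance: $9,778 × 50% = $4,889.
Patient responsibility before any cap: $100 + $4,889 = $4,989.
Adding $4,989 to the $900 already spent would give $5,889, which exceeds the $5,750 cap; the patient pays just $5,750 − $900 = $4,850.

$4,850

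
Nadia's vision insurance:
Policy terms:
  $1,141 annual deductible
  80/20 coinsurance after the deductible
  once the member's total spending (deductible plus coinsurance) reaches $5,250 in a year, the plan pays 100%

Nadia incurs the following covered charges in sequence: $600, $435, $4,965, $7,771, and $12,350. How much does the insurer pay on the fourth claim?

$6,216.80

Bill 1, $600: all of it applies to the deductible. Cost to member: $600. OOP to date $600. Insurer: $600 − $600 = $0.
Bill 2, $435: fully absorbed by the deductible. Member pays $435; OOP now $1,035. Plan pays $435 − $435 = $0.
Bill 3, $4,965: $106 finishes the deductible; $4,859 goes to coinsurance; member's 20% is $971.80. Cost to member: $1,077.80. OOP to date $2,112.80. Insurer: $4,965 − $1,077.80 = $3,887.20.
Bill 4, $7,771: deductible met; 20% of $7,771 = $1,554.20. Member pays $1,554.20; OOP now $3,667. Plan pays $7,771 − $1,554.20 = $6,216.80.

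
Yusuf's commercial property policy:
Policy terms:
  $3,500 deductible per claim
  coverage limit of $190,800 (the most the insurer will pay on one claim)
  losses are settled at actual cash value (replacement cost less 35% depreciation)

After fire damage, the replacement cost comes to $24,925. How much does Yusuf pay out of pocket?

At 35% depreciation, ACV = $24,925 − $8,723.75 = $16,201.25.
After the deductible, $16,201.25 − $3,500 = $12,701.25 remains.
$12,701.25 ≤ $190,800, so the limit doesn't bind; insurer pays $12,701.25.
The business bears the rest of the original loss: $24,925 − $12,701.25 = $12,223.75.

$12,223.75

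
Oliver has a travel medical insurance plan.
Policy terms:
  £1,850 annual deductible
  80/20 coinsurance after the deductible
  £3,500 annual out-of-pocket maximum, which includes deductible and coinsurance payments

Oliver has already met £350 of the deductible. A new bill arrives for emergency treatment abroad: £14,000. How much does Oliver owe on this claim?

Deductible still to meet: £1,850 − £350 = £1,500.
The remaining £12,500 (= £14,000 − £1,500) moves to coinsurance.
20% of £12,500 = £2,500 falls to the traveler.
That puts the traveler's cost at £1,500 + £2,500 = £4,000 before any cap.
Year-to-date out-of-pocket would reach £350 + £4,000 = £4,350, above the £3,500 maximum, so the traveler pays only £3,500 − £350 = £3,150.

£3,150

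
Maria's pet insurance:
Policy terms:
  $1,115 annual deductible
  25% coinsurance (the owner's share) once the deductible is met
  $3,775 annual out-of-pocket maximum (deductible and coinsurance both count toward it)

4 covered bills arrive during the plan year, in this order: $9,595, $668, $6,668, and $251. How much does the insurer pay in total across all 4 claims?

$13,407

Claim 1 ($9,595): deductible takes $1,115, $8,480 remains; owner's 25% is $2,120. Cost to owner: $3,235. OOP to date $3,235. Plan pays $9,595 − $3,235 = $6,360.
Claim 2 ($668): deductible already satisfied, so owner's share is 25% × $668 = $167. Cost to owner: $167. OOP to date $3,402. Insurer: $668 − $167 = $501.
Claim 3 ($6,668): 25% coinsurance on $6,668 = $1,667. That would push OOP to $5,069, over the $3,775 cap, so owner pays $3,775 − $3,402 = $373. Insurer: $6,668 − $373 = $6,295.
Claim 4 ($251): deductible already satisfied, so owner's share is 25% × $251 = $62.75. OOP would hit $3,837.75 > $3,775, so the cap limits the owner to $3,775 − $3,775 = $0. Insurer: $251 − $0 = $251.
Insurer total: $6,360 + $501 + $6,295 + $251 = $13,407.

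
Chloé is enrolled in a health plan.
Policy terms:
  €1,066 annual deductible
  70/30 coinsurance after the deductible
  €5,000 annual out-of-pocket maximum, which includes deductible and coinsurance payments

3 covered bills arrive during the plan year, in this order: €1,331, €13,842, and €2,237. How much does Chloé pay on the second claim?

Claim 1 (€1,331): €1,066 to deductible, leaving €265; 30% of €265 = €79.50. Patient owes €1,145.50 (running OOP €1,145.50).
Claim 2 (€13,842): 30% coinsurance on €13,842 = €4,152.60. Adding that to €1,145.50 gives €5,298.10, past the €5,000 cap; patient pays only €5,000 − €1,145.50 = €3,854.50.

€3,854.50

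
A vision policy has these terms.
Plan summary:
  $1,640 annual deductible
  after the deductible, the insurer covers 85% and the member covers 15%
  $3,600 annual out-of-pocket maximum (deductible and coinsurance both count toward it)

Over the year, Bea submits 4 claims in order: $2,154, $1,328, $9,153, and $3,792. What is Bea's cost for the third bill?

$1,372.95

#1 ($2,154): deductible takes $1,640, $514 remains; 15% of $514 = $77.10. Member pays $1,717.10; OOP now $1,717.10.
#2 ($1,328): deductible met; 15% of $1,328 = $199.20. Member pays $199.20; OOP now $1,916.30.
#3 ($9,153): deductible already satisfied, so member's share is 15% × $9,153 = $1,372.95. Cost to member: $1,372.95. OOP to date $3,289.25.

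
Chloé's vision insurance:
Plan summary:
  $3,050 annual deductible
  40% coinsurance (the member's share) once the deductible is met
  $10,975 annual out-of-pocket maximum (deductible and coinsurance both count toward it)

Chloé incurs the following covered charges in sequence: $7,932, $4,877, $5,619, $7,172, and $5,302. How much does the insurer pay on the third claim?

$3,371.40

Claim 1 ($7,932): $3,050 to deductible, leaving $4,882; member's 40% is $1,952.80. Member pays $5,002.80; OOP now $5,002.80. Plan pays $7,932 − $5,002.80 = $2,929.20.
Claim 2 ($4,877): 40% coinsurance on $4,877 = $1,950.80. Cost to member: $1,950.80. OOP to date $6,953.60. Insurer: $4,877 − $1,950.80 = $2,926.20.
Claim 3 ($5,619): deductible met; 40% of $5,619 = $2,247.60. Member owes $2,247.60 (running OOP $9,201.20). Plan pays $5,619 − $2,247.60 = $3,371.40.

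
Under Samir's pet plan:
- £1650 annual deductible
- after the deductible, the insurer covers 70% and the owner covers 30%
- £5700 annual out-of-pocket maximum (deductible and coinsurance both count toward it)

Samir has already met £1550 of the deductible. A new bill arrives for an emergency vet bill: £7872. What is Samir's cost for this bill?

£2431.60

Deductible still to meet: £1650 − £1550 = £100.
That leaves £7872 − £100 = £7772 for coinsurance.
Coinsurance: £7772 × 30% = £2331.60.
So the owner owes £100 + £2331.60 = £2431.60 before any cap.
Cumulative spending £1550 + £2431.60 = £3981.60 stays under the £5700 maximum.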